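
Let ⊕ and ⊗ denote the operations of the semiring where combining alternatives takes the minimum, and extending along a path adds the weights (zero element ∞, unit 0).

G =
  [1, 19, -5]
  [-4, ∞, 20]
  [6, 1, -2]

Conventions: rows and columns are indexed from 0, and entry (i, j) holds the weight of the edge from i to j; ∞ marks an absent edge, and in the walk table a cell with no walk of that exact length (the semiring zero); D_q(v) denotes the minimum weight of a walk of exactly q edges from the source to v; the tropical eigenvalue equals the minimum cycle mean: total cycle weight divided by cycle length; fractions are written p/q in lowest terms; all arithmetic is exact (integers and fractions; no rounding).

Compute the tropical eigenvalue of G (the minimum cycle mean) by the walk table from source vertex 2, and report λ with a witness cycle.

q=0: [∞, ∞, 0]
q=1: [6, 1, -2]
q=2: [-3, -1, -4]
q=3: [-5, -3, -8]
Optimal cycle mean attained by: cycle 0->2->1->0, total (-5) + 1 + (-4), length 3.
Answer: λ = -8/3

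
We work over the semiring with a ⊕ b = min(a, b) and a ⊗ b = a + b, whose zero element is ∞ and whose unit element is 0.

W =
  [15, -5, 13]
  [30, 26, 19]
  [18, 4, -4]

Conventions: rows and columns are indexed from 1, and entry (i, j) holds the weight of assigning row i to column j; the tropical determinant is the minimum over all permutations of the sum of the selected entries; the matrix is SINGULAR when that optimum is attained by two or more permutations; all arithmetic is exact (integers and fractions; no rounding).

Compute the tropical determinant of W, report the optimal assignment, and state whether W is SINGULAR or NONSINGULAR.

σ = (1, 2, 3): 15 + 26 + (-4) = 37
σ = (1, 3, 2): 15 + 19 + 4 = 38
σ = (2, 1, 3): (-5) + 30 + (-4) = 21
σ = (2, 3, 1): (-5) + 19 + 18 = 32
σ = (3, 1, 2): 13 + 30 + 4 = 47
σ = (3, 2, 1): 13 + 26 + 18 = 57
Optimal value attained by: σ = (2, 1, 3).
Answer: det⊕(W) = 21; verdict: NONSINGULAR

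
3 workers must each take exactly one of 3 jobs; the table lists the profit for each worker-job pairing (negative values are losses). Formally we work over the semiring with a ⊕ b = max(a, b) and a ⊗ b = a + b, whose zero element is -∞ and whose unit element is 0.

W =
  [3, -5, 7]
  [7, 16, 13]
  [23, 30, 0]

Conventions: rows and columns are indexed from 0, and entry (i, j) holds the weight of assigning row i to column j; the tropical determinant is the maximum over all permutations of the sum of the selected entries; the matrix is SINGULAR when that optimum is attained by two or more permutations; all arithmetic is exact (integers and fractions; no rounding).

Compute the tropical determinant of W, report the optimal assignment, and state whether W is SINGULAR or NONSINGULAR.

σ = (0, 1, 2): 3 + 16 + 0 = 19
σ = (0, 2, 1): 3 + 13 + 30 = 46
σ = (1, 0, 2): (-5) + 7 + 0 = 2
σ = (1, 2, 0): (-5) + 13 + 23 = 31
σ = (2, 0, 1): 7 + 7 + 30 = 44
σ = (2, 1, 0): 7 + 16 + 23 = 46
Optimal value attained by: σ = (0, 2, 1).
Answer: det⊕(W) = 46; verdict: SINGULAR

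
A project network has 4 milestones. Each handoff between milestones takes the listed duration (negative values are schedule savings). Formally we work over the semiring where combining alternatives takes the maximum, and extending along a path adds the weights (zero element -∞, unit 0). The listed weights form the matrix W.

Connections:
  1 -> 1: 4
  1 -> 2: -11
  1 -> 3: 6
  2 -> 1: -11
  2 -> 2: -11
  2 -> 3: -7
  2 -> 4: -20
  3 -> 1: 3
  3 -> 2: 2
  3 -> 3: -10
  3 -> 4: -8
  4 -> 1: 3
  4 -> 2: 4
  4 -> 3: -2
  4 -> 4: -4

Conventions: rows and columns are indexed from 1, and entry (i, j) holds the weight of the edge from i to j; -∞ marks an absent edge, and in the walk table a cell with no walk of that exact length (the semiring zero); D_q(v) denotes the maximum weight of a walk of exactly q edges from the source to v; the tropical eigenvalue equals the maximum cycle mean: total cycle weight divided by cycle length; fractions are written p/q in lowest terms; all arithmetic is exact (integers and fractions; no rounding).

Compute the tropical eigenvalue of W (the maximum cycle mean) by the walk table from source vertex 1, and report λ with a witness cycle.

q=0: [0, -∞, -∞, -∞]
q=1: [4, -11, 6, -∞]
q=2: [9, 8, 10, -2]
q=3: [13, 12, 15, 2]
q=4: [18, 17, 19, 7]
Optimal cycle mean attained by: cycle 1->3->1, total 6 + 3, length 2.
Answer: λ = 9/2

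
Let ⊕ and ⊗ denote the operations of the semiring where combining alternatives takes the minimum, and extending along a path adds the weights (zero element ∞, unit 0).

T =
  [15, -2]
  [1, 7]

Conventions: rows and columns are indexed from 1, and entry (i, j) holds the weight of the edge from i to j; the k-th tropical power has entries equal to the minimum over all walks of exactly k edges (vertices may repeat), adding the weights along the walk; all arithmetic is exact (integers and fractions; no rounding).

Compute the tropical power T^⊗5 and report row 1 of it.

T^⊗2:
  [-1, 5]
  [8, -1]
T^⊗3:
  [6, -3]
  [0, 6]
T^⊗4:
  [-2, 4]
  [7, -2]
T^⊗5:
  [5, -4]
  [-1, 5]
Answer: row 1 of T^⊗5 = [5, -4]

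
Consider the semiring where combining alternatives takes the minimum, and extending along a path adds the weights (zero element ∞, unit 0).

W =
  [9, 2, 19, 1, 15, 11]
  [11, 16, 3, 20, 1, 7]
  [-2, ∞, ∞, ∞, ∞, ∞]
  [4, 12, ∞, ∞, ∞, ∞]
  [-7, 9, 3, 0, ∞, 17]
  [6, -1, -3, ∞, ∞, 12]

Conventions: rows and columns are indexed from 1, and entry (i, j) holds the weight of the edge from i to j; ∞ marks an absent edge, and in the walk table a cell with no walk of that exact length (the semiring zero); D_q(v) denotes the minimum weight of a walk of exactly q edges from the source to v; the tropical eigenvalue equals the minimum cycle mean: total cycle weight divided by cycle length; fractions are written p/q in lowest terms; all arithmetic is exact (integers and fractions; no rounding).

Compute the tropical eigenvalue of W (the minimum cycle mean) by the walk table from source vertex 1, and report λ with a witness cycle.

q=0: [0, ∞, ∞, ∞, ∞, ∞]
q=1: [9, 2, 19, 1, 15, 11]
q=2: [5, 10, 5, 10, 3, 9]
q=3: [-4, 7, 6, 3, 11, 16]
q=4: [4, -2, 10, -3, 8, 7]
q=5: [1, 6, 1, 5, -1, 5]
q=6: [-8, 3, 2, -1, 7, 12]
Optimal cycle mean attained by: cycle 1->2->5->1, total 2 + 1 + (-7), length 3.
Answer: λ = -4/3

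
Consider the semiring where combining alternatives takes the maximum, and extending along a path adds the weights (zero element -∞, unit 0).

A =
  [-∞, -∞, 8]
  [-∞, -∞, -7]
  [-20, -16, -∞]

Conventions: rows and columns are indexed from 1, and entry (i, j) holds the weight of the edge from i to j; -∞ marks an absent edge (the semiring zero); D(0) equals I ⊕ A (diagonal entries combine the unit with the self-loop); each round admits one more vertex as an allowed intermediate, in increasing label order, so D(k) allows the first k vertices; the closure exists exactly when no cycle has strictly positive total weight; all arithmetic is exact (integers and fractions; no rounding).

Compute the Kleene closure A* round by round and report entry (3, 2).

D(0):
  [0, -∞, 8]
  [-∞, 0, -7]
  [-20, -16, 0]
D(1):
  [0, -∞, 8]
  [-∞, 0, -7]
  [-20, -16, 0]
D(2):
  [0, -∞, 8]
  [-∞, 0, -7]
  [-20, -16, 0]
D(3):
  [0, -8, 8]
  [-27, 0, -7]
  [-20, -16, 0]
Answer: A*[3][2] = -16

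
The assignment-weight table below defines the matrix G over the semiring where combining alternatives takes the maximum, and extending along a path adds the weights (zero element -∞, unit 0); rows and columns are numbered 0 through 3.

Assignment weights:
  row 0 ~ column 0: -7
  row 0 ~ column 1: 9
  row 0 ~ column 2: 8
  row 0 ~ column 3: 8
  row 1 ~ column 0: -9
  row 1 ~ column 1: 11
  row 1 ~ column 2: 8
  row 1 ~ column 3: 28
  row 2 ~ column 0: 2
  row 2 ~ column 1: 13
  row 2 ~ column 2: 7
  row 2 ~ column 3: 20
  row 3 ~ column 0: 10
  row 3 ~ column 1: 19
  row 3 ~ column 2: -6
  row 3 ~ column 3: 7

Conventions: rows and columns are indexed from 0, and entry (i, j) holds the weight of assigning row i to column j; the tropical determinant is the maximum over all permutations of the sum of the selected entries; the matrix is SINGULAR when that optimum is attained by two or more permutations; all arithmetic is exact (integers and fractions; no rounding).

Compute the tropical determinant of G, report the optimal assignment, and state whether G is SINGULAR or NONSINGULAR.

σ = (0, 1, 2, 3): (-7) + 11 + 7 + 7 = 18
σ = (0, 1, 3, 2): (-7) + 11 + 20 + (-6) = 18
σ = (0, 2, 1, 3): (-7) + 8 + 13 + 7 = 21
σ = (0, 2, 3, 1): (-7) + 8 + 20 + 19 = 40
σ = (0, 3, 1, 2): (-7) + 28 + 13 + (-6) = 28
σ = (0, 3, 2, 1): (-7) + 28 + 7 + 19 = 47
σ = (1, 0, 2, 3): 9 + (-9) + 7 + 7 = 14
σ = (1, 0, 3, 2): 9 + (-9) + 20 + (-6) = 14
σ = (1, 2, 0, 3): 9 + 8 + 2 + 7 = 26
σ = (1, 2, 3, 0): 9 + 8 + 20 + 10 = 47
σ = (1, 3, 0, 2): 9 + 28 + 2 + (-6) = 33
σ = (1, 3, 2, 0): 9 + 28 + 7 + 10 = 54
σ = (2, 0, 1, 3): 8 + (-9) + 13 + 7 = 19
σ = (2, 0, 3, 1): 8 + (-9) + 20 + 19 = 38
σ = (2, 1, 0, 3): 8 + 11 + 2 + 7 = 28
σ = (2, 1, 3, 0): 8 + 11 + 20 + 10 = 49
σ = (2, 3, 0, 1): 8 + 28 + 2 + 19 = 57
σ = (2, 3, 1, 0): 8 + 28 + 13 + 10 = 59
σ = (3, 0, 1, 2): 8 + (-9) + 13 + (-6) = 6
σ = (3, 0, 2, 1): 8 + (-9) + 7 + 19 = 25
σ = (3, 1, 0, 2): 8 + 11 + 2 + (-6) = 15
σ = (3, 1, 2, 0): 8 + 11 + 7 + 10 = 36
σ = (3, 2, 0, 1): 8 + 8 + 2 + 19 = 37
σ = (3, 2, 1, 0): 8 + 8 + 13 + 10 = 39
Optimal value attained by: σ = (2, 3, 1, 0).
Answer: det⊕(G) = 59; verdict: NONSINGULAR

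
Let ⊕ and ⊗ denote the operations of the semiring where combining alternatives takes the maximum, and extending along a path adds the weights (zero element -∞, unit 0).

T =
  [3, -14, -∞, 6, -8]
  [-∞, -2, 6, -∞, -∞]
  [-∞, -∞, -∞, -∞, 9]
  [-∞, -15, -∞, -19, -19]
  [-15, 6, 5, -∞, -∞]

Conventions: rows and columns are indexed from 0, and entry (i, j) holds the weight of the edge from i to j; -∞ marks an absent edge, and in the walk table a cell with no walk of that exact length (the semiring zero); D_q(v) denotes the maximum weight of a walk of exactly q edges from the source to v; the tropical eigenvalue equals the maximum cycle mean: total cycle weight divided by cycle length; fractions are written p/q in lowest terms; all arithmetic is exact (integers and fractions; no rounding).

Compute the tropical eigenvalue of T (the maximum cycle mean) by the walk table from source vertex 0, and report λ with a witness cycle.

q=0: [0, -∞, -∞, -∞, -∞]
q=1: [3, -14, -∞, 6, -8]
q=2: [6, -2, -3, 9, -5]
q=3: [9, 1, 4, 12, 6]
q=4: [12, 12, 11, 15, 13]
q=5: [15, 19, 18, 18, 20]
Optimal cycle mean attained by: cycle 1->2->4->1, total 6 + 9 + 6, length 3.
Answer: λ = 7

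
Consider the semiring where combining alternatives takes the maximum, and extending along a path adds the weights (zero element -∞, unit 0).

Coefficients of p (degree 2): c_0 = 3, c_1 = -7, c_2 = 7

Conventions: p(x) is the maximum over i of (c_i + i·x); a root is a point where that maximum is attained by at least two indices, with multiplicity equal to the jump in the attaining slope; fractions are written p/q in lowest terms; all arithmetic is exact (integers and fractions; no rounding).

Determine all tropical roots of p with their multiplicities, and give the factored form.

hull edge (i=0, c=3) to (i=2, c=7): slope 2, span 2
Factored form: p(x) = 7 ⊗ (x ⊕ (-2)) ⊗ (x ⊕ (-2))
Answer: roots = -2 (mult 2)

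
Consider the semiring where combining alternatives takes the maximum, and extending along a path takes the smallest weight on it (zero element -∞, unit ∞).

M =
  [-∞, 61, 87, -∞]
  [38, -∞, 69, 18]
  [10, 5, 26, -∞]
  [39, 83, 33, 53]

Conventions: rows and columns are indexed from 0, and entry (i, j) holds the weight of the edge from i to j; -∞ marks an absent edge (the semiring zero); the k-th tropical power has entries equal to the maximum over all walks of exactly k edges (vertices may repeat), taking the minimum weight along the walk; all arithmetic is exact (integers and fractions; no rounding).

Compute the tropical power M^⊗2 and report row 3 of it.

M^⊗2:
  [38, 5, 61, 18]
  [18, 38, 38, 18]
  [10, 10, 26, 5]
  [39, 53, 69, 53]
Answer: row 3 of M^⊗2 = [39, 53, 69, 53]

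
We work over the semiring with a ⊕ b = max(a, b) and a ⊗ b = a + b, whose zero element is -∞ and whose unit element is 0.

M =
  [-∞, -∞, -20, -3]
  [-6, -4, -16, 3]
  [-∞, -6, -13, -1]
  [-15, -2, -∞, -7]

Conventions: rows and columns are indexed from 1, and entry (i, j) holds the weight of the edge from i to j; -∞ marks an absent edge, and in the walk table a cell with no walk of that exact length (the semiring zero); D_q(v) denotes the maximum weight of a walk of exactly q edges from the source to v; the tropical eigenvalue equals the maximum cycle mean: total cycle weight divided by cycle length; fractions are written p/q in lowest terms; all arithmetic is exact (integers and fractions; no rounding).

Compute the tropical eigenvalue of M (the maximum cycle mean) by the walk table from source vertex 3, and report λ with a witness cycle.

q=0: [-∞, -∞, 0, -∞]
q=1: [-∞, -6, -13, -1]
q=2: [-12, -3, -22, -3]
q=3: [-9, -5, -19, 0]
q=4: [-11, -2, -21, -2]
Optimal cycle mean attained by: cycle 2->4->2, total 3 + (-2), length 2.
Answer: λ = 1/2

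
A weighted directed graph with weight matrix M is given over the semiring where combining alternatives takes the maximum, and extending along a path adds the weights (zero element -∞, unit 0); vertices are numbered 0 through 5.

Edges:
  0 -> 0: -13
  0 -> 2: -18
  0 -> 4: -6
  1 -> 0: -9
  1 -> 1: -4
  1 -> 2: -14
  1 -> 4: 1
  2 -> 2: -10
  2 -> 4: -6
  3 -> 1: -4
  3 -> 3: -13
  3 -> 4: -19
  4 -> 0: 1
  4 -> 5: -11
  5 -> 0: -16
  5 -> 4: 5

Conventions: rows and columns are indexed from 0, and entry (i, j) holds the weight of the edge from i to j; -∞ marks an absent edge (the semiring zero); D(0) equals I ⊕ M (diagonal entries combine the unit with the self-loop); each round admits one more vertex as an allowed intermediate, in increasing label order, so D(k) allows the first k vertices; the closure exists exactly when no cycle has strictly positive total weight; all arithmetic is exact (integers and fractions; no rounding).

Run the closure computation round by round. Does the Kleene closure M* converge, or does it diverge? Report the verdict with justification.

D(0):
  [0, -∞, -18, -∞, -6, -∞]
  [-9, 0, -14, -∞, 1, -∞]
  [-∞, -∞, 0, -∞, -6, -∞]
  [-∞, -4, -∞, 0, -19, -∞]
  [1, -∞, -∞, -∞, 0, -11]
  [-16, -∞, -∞, -∞, 5, 0]
D(1):
  [0, -∞, -18, -∞, -6, -∞]
  [-9, 0, -14, -∞, 1, -∞]
  [-∞, -∞, 0, -∞, -6, -∞]
  [-∞, -4, -∞, 0, -19, -∞]
  [1, -∞, -17, -∞, 0, -11]
  [-16, -∞, -34, -∞, 5, 0]
D(2):
  [0, -∞, -18, -∞, -6, -∞]
  [-9, 0, -14, -∞, 1, -∞]
  [-∞, -∞, 0, -∞, -6, -∞]
  [-13, -4, -18, 0, -3, -∞]
  [1, -∞, -17, -∞, 0, -11]
  [-16, -∞, -34, -∞, 5, 0]
D(3):
  [0, -∞, -18, -∞, -6, -∞]
  [-9, 0, -14, -∞, 1, -∞]
  [-∞, -∞, 0, -∞, -6, -∞]
  [-13, -4, -18, 0, -3, -∞]
  [1, -∞, -17, -∞, 0, -11]
  [-16, -∞, -34, -∞, 5, 0]
D(4):
  [0, -∞, -18, -∞, -6, -∞]
  [-9, 0, -14, -∞, 1, -∞]
  [-∞, -∞, 0, -∞, -6, -∞]
  [-13, -4, -18, 0, -3, -∞]
  [1, -∞, -17, -∞, 0, -11]
  [-16, -∞, -34, -∞, 5, 0]
D(5):
  [0, -∞, -18, -∞, -6, -17]
  [2, 0, -14, -∞, 1, -10]
  [-5, -∞, 0, -∞, -6, -17]
  [-2, -4, -18, 0, -3, -14]
  [1, -∞, -17, -∞, 0, -11]
  [6, -∞, -12, -∞, 5, 0]
D(6):
  [0, -∞, -18, -∞, -6, -17]
  [2, 0, -14, -∞, 1, -10]
  [-5, -∞, 0, -∞, -6, -17]
  [-2, -4, -18, 0, -3, -14]
  [1, -∞, -17, -∞, 0, -11]
  [6, -∞, -12, -∞, 5, 0]
Key observation: every diagonal entry stays at the unit through all rounds, so no improving cycle exists.
Answer: CONVERGES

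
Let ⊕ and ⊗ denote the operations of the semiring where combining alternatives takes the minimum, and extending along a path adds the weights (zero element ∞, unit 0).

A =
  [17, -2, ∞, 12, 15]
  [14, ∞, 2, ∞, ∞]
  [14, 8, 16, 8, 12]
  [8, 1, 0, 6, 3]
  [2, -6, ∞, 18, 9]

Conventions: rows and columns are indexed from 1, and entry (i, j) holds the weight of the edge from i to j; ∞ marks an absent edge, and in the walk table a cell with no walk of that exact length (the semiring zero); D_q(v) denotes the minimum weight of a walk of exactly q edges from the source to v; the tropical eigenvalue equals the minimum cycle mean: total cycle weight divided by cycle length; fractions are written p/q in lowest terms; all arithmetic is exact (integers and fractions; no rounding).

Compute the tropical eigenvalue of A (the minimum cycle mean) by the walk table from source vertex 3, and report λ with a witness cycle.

q=0: [∞, ∞, 0, ∞, ∞]
q=1: [14, 8, 16, 8, 12]
q=2: [14, 6, 8, 14, 11]
q=3: [13, 5, 8, 16, 17]
q=4: [19, 11, 7, 16, 19]
q=5: [21, 13, 13, 15, 19]
Optimal cycle mean attained by: cycle 2->3->4->5->2, total 2 + 8 + 3 + (-6), length 4.
Answer: λ = 7/4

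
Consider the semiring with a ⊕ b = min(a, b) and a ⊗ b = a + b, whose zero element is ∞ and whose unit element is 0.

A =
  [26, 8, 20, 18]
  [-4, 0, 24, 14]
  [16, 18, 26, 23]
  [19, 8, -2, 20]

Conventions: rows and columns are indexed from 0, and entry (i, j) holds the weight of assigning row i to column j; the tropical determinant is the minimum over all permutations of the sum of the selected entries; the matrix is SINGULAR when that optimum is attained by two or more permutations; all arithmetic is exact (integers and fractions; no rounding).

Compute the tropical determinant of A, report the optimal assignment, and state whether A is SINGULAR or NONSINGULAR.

σ = (0, 1, 2, 3): 26 + 0 + 26 + 20 = 72
σ = (0, 1, 3, 2): 26 + 0 + 23 + (-2) = 47
σ = (0, 2, 1, 3): 26 + 24 + 18 + 20 = 88
σ = (0, 2, 3, 1): 26 + 24 + 23 + 8 = 81
σ = (0, 3, 1, 2): 26 + 14 + 18 + (-2) = 56
σ = (0, 3, 2, 1): 26 + 14 + 26 + 8 = 74
σ = (1, 0, 2, 3): 8 + (-4) + 26 + 20 = 50
σ = (1, 0, 3, 2): 8 + (-4) + 23 + (-2) = 25
σ = (1, 2, 0, 3): 8 + 24 + 16 + 20 = 68
σ = (1, 2, 3, 0): 8 + 24 + 23 + 19 = 74
σ = (1, 3, 0, 2): 8 + 14 + 16 + (-2) = 36
σ = (1, 3, 2, 0): 8 + 14 + 26 + 19 = 67
σ = (2, 0, 1, 3): 20 + (-4) + 18 + 20 = 54
σ = (2, 0, 3, 1): 20 + (-4) + 23 + 8 = 47
σ = (2, 1, 0, 3): 20 + 0 + 16 + 20 = 56
σ = (2, 1, 3, 0): 20 + 0 + 23 + 19 = 62
σ = (2, 3, 0, 1): 20 + 14 + 16 + 8 = 58
σ = (2, 3, 1, 0): 20 + 14 + 18 + 19 = 71
σ = (3, 0, 1, 2): 18 + (-4) + 18 + (-2) = 30
σ = (3, 0, 2, 1): 18 + (-4) + 26 + 8 = 48
σ = (3, 1, 0, 2): 18 + 0 + 16 + (-2) = 32
σ = (3, 1, 2, 0): 18 + 0 + 26 + 19 = 63
σ = (3, 2, 0, 1): 18 + 24 + 16 + 8 = 66
σ = (3, 2, 1, 0): 18 + 24 + 18 + 19 = 79
Optimal value attained by: σ = (1, 0, 3, 2).
Answer: det⊕(A) = 25; verdict: NONSINGULAR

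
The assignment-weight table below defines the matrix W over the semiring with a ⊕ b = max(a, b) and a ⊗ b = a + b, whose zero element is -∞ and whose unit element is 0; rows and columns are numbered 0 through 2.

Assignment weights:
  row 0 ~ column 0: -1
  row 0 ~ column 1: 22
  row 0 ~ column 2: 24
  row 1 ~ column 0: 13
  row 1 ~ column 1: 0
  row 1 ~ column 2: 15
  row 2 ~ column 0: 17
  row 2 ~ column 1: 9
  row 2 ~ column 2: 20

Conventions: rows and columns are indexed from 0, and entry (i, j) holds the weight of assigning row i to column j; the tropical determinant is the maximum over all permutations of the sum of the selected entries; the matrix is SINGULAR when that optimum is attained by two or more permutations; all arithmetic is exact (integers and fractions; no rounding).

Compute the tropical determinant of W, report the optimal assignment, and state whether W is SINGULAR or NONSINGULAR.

σ = (0, 1, 2): (-1) + 0 + 20 = 19
σ = (0, 2, 1): (-1) + 15 + 9 = 23
σ = (1, 0, 2): 22 + 13 + 20 = 55
σ = (1, 2, 0): 22 + 15 + 17 = 54
σ = (2, 0, 1): 24 + 13 + 9 = 46
σ = (2, 1, 0): 24 + 0 + 17 = 41
Optimal value attained by: σ = (1, 0, 2).
Answer: det⊕(W) = 55; verdict: NONSINGULAR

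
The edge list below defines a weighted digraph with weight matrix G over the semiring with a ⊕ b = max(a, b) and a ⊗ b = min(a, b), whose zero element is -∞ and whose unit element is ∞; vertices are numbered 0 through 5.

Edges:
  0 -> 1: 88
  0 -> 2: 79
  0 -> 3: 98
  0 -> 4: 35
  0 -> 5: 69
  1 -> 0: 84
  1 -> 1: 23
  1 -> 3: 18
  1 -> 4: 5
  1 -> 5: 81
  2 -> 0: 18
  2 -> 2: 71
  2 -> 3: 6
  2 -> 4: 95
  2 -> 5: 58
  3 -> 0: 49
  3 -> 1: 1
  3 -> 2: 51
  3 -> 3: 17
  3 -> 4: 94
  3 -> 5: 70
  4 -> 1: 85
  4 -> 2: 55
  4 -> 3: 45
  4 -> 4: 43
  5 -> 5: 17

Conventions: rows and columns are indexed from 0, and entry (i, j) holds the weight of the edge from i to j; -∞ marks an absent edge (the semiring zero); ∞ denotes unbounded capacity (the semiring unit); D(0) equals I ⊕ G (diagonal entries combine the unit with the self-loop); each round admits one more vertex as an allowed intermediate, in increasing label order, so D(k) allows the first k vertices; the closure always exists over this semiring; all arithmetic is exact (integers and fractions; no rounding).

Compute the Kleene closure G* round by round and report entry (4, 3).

D(0):
  [∞, 88, 79, 98, 35, 69]
  [84, ∞, -∞, 18, 5, 81]
  [18, -∞, ∞, 6, 95, 58]
  [49, 1, 51, ∞, 94, 70]
  [-∞, 85, 55, 45, ∞, -∞]
  [-∞, -∞, -∞, -∞, -∞, ∞]
D(1):
  [∞, 88, 79, 98, 35, 69]
  [84, ∞, 79, 84, 35, 81]
  [18, 18, ∞, 18, 95, 58]
  [49, 49, 51, ∞, 94, 70]
  [-∞, 85, 55, 45, ∞, -∞]
  [-∞, -∞, -∞, -∞, -∞, ∞]
D(2):
  [∞, 88, 79, 98, 35, 81]
  [84, ∞, 79, 84, 35, 81]
  [18, 18, ∞, 18, 95, 58]
  [49, 49, 51, ∞, 94, 70]
  [84, 85, 79, 84, ∞, 81]
  [-∞, -∞, -∞, -∞, -∞, ∞]
D(3):
  [∞, 88, 79, 98, 79, 81]
  [84, ∞, 79, 84, 79, 81]
  [18, 18, ∞, 18, 95, 58]
  [49, 49, 51, ∞, 94, 70]
  [84, 85, 79, 84, ∞, 81]
  [-∞, -∞, -∞, -∞, -∞, ∞]
D(4):
  [∞, 88, 79, 98, 94, 81]
  [84, ∞, 79, 84, 84, 81]
  [18, 18, ∞, 18, 95, 58]
  [49, 49, 51, ∞, 94, 70]
  [84, 85, 79, 84, ∞, 81]
  [-∞, -∞, -∞, -∞, -∞, ∞]
D(5):
  [∞, 88, 79, 98, 94, 81]
  [84, ∞, 79, 84, 84, 81]
  [84, 85, ∞, 84, 95, 81]
  [84, 85, 79, ∞, 94, 81]
  [84, 85, 79, 84, ∞, 81]
  [-∞, -∞, -∞, -∞, -∞, ∞]
D(6):
  [∞, 88, 79, 98, 94, 81]
  [84, ∞, 79, 84, 84, 81]
  [84, 85, ∞, 84, 95, 81]
  [84, 85, 79, ∞, 94, 81]
  [84, 85, 79, 84, ∞, 81]
  [-∞, -∞, -∞, -∞, -∞, ∞]
Answer: G*[4][3] = 84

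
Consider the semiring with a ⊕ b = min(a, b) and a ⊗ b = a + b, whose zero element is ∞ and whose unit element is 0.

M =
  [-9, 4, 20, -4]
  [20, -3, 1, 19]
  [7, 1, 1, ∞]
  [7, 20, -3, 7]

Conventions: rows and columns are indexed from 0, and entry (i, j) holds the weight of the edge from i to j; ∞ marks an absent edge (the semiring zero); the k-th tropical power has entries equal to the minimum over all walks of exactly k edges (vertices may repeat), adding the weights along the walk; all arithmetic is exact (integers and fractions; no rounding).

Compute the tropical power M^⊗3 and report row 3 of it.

M^⊗2:
  [-18, -5, -7, -13]
  [8, -6, -2, 16]
  [-2, -2, 2, 3]
  [-2, -2, -2, 3]
M^⊗3:
  [-27, -14, -16, -22]
  [-1, -9, -5, 4]
  [-11, -5, -1, -6]
  [-11, -5, -1, -6]
Answer: row 3 of M^⊗3 = [-11, -5, -1, -6]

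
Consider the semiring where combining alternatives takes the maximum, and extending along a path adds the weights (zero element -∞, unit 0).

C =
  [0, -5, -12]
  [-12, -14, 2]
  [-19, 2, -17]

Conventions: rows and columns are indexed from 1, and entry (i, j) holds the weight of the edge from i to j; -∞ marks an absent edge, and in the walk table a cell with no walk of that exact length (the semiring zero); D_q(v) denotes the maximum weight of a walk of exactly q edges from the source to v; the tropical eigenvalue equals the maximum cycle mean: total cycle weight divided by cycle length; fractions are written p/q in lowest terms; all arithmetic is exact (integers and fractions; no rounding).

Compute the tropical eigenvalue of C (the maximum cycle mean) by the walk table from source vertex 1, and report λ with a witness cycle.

q=0: [0, -∞, -∞]
q=1: [0, -5, -12]
q=2: [0, -5, -3]
q=3: [0, -1, -3]
Optimal cycle mean attained by: cycle 2->3->2, total 2 + 2, length 2.
Answer: λ = 2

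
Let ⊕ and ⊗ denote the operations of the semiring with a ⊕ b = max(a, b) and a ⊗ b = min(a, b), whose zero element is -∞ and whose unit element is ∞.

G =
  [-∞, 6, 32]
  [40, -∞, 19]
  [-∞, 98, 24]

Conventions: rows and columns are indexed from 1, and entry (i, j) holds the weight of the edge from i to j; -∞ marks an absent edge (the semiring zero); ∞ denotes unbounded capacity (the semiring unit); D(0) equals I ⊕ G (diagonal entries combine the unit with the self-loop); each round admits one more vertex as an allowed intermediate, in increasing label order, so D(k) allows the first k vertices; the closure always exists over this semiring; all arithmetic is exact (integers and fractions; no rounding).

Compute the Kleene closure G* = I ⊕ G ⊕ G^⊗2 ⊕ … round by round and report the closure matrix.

D(0):
  [∞, 6, 32]
  [40, ∞, 19]
  [-∞, 98, ∞]
D(1):
  [∞, 6, 32]
  [40, ∞, 32]
  [-∞, 98, ∞]
D(2):
  [∞, 6, 32]
  [40, ∞, 32]
  [40, 98, ∞]
D(3):
  [∞, 32, 32]
  [40, ∞, 32]
  [40, 98, ∞]
Answer: G* = [[∞, 32, 32], [40, ∞, 32], [40, 98, ∞]]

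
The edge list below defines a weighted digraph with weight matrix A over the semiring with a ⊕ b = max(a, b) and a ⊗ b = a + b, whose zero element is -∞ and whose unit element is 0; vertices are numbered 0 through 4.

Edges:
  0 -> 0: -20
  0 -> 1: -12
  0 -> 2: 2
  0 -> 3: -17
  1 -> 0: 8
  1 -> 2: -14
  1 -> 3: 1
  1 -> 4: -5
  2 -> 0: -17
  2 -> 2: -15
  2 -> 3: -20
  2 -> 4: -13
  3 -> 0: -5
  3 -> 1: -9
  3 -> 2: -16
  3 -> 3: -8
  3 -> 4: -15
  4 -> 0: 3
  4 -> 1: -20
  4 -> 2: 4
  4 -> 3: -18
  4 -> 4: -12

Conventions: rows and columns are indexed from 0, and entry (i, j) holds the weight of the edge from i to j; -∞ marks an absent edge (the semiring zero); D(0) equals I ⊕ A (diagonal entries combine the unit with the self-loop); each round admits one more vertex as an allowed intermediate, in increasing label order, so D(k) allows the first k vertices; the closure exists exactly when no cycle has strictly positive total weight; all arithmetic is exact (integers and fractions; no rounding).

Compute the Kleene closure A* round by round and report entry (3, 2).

D(0):
  [0, -12, 2, -17, -∞]
  [8, 0, -14, 1, -5]
  [-17, -∞, 0, -20, -13]
  [-5, -9, -16, 0, -15]
  [3, -20, 4, -18, 0]
D(1):
  [0, -12, 2, -17, -∞]
  [8, 0, 10, 1, -5]
  [-17, -29, 0, -20, -13]
  [-5, -9, -3, 0, -15]
  [3, -9, 5, -14, 0]
D(2):
  [0, -12, 2, -11, -17]
  [8, 0, 10, 1, -5]
  [-17, -29, 0, -20, -13]
  [-1, -9, 1, 0, -14]
  [3, -9, 5, -8, 0]
D(3):
  [0, -12, 2, -11, -11]
  [8, 0, 10, 1, -3]
  [-17, -29, 0, -20, -13]
  [-1, -9, 1, 0, -12]
  [3, -9, 5, -8, 0]
D(4):
  [0, -12, 2, -11, -11]
  [8, 0, 10, 1, -3]
  [-17, -29, 0, -20, -13]
  [-1, -9, 1, 0, -12]
  [3, -9, 5, -8, 0]
D(5):
  [0, -12, 2, -11, -11]
  [8, 0, 10, 1, -3]
  [-10, -22, 0, -20, -13]
  [-1, -9, 1, 0, -12]
  [3, -9, 5, -8, 0]
Answer: A*[3][2] = 1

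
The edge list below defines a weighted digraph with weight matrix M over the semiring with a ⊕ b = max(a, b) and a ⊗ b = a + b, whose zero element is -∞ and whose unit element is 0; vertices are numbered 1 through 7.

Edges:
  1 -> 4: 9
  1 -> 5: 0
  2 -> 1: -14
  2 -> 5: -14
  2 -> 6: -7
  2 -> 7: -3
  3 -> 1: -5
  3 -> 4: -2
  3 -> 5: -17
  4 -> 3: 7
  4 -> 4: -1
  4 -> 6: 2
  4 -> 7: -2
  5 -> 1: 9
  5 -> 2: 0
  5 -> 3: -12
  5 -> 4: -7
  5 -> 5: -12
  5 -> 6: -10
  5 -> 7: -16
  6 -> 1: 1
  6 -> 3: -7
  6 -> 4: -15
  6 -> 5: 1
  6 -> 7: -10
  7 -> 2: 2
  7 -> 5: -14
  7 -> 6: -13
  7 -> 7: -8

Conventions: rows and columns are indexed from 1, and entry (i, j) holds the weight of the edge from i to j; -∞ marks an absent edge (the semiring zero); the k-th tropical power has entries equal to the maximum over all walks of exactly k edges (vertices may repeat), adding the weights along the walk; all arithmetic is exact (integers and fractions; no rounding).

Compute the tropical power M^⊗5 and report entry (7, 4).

M^⊗2:
  [9, 0, 16, 8, -12, 11, 7]
  [-5, -1, -14, -5, -6, -16, -11]
  [-8, -17, 5, 4, -5, 0, -4]
  [3, 0, 6, 5, 3, 1, -3]
  [-3, -12, 0, 18, 9, -5, -3]
  [10, 1, -8, 10, 1, -9, -15]
  [-5, -6, -20, -21, -12, -5, -1]
M^⊗3:
  [12, 9, 15, 18, 12, 10, 6]
  [3, -6, 2, 4, -5, -3, -4]
  [4, -2, 11, 3, 1, 6, 2]
  [12, 3, 12, 12, 3, 7, 3]
  [18, 9, 25, 17, -3, 20, 16]
  [10, 1, 17, 19, 10, 12, 8]
  [-3, 1, -12, 4, -4, -13, -9]
M^⊗4:
  [21, 12, 25, 21, 12, 20, 16]
  [4, -2, 11, 12, 3, 6, 2]
  [10, 4, 10, 13, 7, 5, 1]
  [12, 5, 19, 21, 12, 14, 10]
  [21, 18, 24, 27, 21, 19, 15]
  [19, 10, 26, 19, 13, 21, 17]
  [5, -4, 11, 6, -3, 6, 2]
M^⊗5:
  [21, 18, 28, 30, 21, 23, 19]
  [12, 4, 19, 13, 7, 14, 10]
  [16, 7, 20, 19, 10, 15, 11]
  [21, 12, 28, 21, 15, 23, 19]
  [30, 21, 34, 30, 21, 29, 25]
  [22, 19, 26, 28, 22, 21, 17]
  [7, 4, 13, 14, 7, 8, 4]
Key observation: the optimum is the walk 7->2->6->5->1->4, with weight 2 + (-7) + 1 + 9 + 9 = 14.
Optimal value attained by: walk 7->2->6->5->1->4.
Answer: (M^⊗5)[7][4] = 14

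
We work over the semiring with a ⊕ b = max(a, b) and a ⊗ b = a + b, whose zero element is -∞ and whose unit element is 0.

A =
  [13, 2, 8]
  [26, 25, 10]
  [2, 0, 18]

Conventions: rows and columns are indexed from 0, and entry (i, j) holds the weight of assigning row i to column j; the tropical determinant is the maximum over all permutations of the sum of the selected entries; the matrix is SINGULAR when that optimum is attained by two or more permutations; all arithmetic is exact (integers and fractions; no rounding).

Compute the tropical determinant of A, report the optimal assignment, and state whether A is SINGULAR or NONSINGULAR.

σ = (0, 1, 2): 13 + 25 + 18 = 56
σ = (0, 2, 1): 13 + 10 + 0 = 23
σ = (1, 0, 2): 2 + 26 + 18 = 46
σ = (1, 2, 0): 2 + 10 + 2 = 14
σ = (2, 0, 1): 8 + 26 + 0 = 34
σ = (2, 1, 0): 8 + 25 + 2 = 35
Optimal value attained by: σ = (0, 1, 2).
Answer: det⊕(A) = 56; verdict: NONSINGULAR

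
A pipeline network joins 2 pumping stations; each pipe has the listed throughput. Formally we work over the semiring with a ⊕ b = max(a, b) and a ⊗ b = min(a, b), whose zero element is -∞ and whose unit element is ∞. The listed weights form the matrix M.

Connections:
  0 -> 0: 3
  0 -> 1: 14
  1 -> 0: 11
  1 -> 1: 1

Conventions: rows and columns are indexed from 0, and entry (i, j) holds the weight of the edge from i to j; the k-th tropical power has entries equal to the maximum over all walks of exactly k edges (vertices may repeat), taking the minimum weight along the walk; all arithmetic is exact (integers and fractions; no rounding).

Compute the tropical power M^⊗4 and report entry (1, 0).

M^⊗2:
  [11, 3]
  [3, 11]
M^⊗3:
  [3, 11]
  [11, 3]
M^⊗4:
  [11, 3]
  [3, 11]
Key observation: the optimum is the walk 1->0->0->1->0, with weight 11 min 3 min 14 min 11 = 3.
Optimal value attained by: walk 1->0->0->1->0.
Answer: (M^⊗4)[1][0] = 3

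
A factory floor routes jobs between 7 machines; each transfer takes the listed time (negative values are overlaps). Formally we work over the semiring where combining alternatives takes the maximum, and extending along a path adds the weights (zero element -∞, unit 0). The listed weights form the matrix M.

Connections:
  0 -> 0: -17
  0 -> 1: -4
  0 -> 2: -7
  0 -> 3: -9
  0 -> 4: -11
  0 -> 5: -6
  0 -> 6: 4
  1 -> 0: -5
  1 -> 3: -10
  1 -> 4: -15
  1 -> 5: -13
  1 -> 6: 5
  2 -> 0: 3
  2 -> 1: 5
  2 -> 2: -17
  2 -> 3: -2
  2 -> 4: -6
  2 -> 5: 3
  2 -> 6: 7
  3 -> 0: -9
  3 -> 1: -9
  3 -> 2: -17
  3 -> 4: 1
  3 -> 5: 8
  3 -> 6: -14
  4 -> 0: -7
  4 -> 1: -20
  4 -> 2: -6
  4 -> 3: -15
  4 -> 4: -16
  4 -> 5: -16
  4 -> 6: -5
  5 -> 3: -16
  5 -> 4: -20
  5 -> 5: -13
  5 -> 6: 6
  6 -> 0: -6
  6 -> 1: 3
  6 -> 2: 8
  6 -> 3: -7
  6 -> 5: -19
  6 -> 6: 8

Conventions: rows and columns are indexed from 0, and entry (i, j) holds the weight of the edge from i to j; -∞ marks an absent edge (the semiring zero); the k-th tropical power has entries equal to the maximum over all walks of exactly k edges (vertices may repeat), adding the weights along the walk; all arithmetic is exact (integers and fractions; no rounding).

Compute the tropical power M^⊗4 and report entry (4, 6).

M^⊗2:
  [-2, 7, 12, -3, -8, -1, 12]
  [-1, 8, 13, -2, -9, -2, 13]
  [1, 10, 15, 0, -1, 6, 15]
  [-6, -11, -5, -8, -12, -5, 14]
  [-3, -1, 3, -8, -12, -3, 3]
  [0, 9, 14, -1, -15, -8, 14]
  [11, 13, 16, 6, 2, 11, 16]
M^⊗3:
  [15, 17, 20, 10, 6, 15, 20]
  [16, 18, 21, 11, 7, 16, 21]
  [18, 20, 23, 13, 9, 18, 23]
  [8, 17, 22, 7, -7, 0, 22]
  [6, 8, 11, 1, -3, 6, 11]
  [17, 19, 22, 12, 8, 17, 22]
  [19, 21, 24, 14, 10, 19, 24]
M^⊗4:
  [23, 25, 28, 18, 14, 23, 28]
  [24, 26, 29, 19, 15, 24, 29]
  [26, 28, 31, 21, 17, 26, 31]
  [25, 27, 30, 20, 16, 25, 30]
  [14, 16, 19, 9, 5, 14, 19]
  [25, 27, 30, 20, 16, 25, 30]
  [27, 29, 32, 22, 18, 27, 32]
Key observation: the optimum is the walk 4->6->6->6->6, with weight (-5) + 8 + 8 + 8 = 19.
Optimal value attained by: walk 4->6->6->6->6.
Answer: (M^⊗4)[4][6] = 19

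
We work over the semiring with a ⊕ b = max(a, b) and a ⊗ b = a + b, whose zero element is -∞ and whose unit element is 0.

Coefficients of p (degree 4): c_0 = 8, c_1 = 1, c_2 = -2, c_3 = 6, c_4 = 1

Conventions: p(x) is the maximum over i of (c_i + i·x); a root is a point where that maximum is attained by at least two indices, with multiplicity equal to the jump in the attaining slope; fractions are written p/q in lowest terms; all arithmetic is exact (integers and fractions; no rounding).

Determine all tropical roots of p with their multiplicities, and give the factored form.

hull edge (i=0, c=8) to (i=3, c=6): slope -2/3, span 3
hull edge (i=3, c=6) to (i=4, c=1): slope -5, span 1
Factored form: p(x) = 1 ⊗ (x ⊕ 2/3) ⊗ (x ⊕ 2/3) ⊗ (x ⊕ 2/3) ⊗ (x ⊕ 5)
Answer: roots = 2/3 (mult 3), 5 (mult 1)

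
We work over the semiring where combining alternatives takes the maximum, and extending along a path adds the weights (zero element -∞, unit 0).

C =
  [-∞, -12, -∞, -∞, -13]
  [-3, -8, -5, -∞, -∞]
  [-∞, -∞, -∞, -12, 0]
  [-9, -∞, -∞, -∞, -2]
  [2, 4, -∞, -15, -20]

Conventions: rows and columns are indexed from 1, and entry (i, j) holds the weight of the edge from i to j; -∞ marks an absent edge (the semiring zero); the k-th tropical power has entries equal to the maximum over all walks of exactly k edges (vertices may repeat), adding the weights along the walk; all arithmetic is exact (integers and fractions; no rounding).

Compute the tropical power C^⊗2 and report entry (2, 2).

C^⊗2:
  [-11, -9, -17, -28, -33]
  [-11, -15, -13, -17, -5]
  [2, 4, -∞, -15, -14]
  [0, 2, -∞, -17, -22]
  [1, -4, -1, -35, -11]
Key observation: the optimum is the walk 2->1->2, with weight (-3) + (-12) = -15.
Optimal value attained by: walk 2->1->2.
Answer: (C^⊗2)[2][2] = -15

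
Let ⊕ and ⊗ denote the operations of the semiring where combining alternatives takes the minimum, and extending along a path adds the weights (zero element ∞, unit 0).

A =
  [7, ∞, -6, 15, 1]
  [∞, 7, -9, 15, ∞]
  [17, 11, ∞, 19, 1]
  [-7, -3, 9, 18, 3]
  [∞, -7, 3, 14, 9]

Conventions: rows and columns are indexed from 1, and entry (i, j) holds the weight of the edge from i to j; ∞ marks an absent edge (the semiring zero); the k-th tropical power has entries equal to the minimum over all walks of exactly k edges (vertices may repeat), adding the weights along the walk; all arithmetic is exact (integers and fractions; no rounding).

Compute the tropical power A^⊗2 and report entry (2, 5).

A^⊗2:
  [8, -6, 1, 13, -5]
  [8, 2, -2, 10, -8]
  [12, -6, 2, 15, 10]
  [0, -4, -13, 8, -6]
  [7, 0, -16, 8, 4]
Key observation: the optimum is the walk 2->3->5, with weight (-9) + 1 = -8.
Optimal value attained by: walk 2->3->5.
Answer: (A^⊗2)[2][5] = -8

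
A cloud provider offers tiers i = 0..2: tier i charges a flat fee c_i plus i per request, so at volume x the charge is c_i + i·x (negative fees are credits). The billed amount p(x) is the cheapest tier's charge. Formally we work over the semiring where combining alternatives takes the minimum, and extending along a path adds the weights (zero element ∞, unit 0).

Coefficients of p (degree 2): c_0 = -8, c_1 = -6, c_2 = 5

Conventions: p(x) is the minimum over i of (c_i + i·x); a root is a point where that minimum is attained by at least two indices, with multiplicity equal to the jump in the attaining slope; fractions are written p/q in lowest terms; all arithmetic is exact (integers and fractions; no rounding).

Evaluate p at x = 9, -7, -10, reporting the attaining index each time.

p(9) = min(-8+0·9=-8, -6+1·9=3, 5+2·9=23) = -8 (attained by i=0)
p(-7) = min(-8+0·(-7)=-8, -6+1·(-7)=-13, 5+2·(-7)=-9) = -13 (attained by i=1)
p(-10) = min(-8+0·(-10)=-8, -6+1·(-10)=-16, 5+2·(-10)=-15) = -16 (attained by i=1)
Answer: p(9) = -8; p(-7) = -13; p(-10) = -16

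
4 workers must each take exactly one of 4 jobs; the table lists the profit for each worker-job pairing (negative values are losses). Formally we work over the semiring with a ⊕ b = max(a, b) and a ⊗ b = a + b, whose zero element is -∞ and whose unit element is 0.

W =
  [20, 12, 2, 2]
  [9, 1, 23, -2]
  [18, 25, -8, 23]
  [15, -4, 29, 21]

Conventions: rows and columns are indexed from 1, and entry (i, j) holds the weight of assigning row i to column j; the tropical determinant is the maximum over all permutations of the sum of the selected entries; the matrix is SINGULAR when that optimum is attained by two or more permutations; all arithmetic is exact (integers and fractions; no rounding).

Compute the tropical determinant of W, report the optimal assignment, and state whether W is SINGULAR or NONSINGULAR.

σ = (1, 2, 3, 4): 20 + 1 + (-8) + 21 = 34
σ = (1, 2, 4, 3): 20 + 1 + 23 + 29 = 73
σ = (1, 3, 2, 4): 20 + 23 + 25 + 21 = 89
σ = (1, 3, 4, 2): 20 + 23 + 23 + (-4) = 62
σ = (1, 4, 2, 3): 20 + (-2) + 25 + 29 = 72
σ = (1, 4, 3, 2): 20 + (-2) + (-8) + (-4) = 6
σ = (2, 1, 3, 4): 12 + 9 + (-8) + 21 = 34
σ = (2, 1, 4, 3): 12 + 9 + 23 + 29 = 73
σ = (2, 3, 1, 4): 12 + 23 + 18 + 21 = 74
σ = (2, 3, 4, 1): 12 + 23 + 23 + 15 = 73
σ = (2, 4, 1, 3): 12 + (-2) + 18 + 29 = 57
σ = (2, 4, 3, 1): 12 + (-2) + (-8) + 15 = 17
σ = (3, 1, 2, 4): 2 + 9 + 25 + 21 = 57
σ = (3, 1, 4, 2): 2 + 9 + 23 + (-4) = 30
σ = (3, 2, 1, 4): 2 + 1 + 18 + 21 = 42
σ = (3, 2, 4, 1): 2 + 1 + 23 + 15 = 41
σ = (3, 4, 1, 2): 2 + (-2) + 18 + (-4) = 14
σ = (3, 4, 2, 1): 2 + (-2) + 25 + 15 = 40
σ = (4, 1, 2, 3): 2 + 9 + 25 + 29 = 65
σ = (4, 1, 3, 2): 2 + 9 + (-8) + (-4) = -1
σ = (4, 2, 1, 3): 2 + 1 + 18 + 29 = 50
σ = (4, 2, 3, 1): 2 + 1 + (-8) + 15 = 10
σ = (4, 3, 1, 2): 2 + 23 + 18 + (-4) = 39
σ = (4, 3, 2, 1): 2 + 23 + 25 + 15 = 65
Optimal value attained by: σ = (1, 3, 2, 4).
Answer: det⊕(W) = 89; verdict: NONSINGULAR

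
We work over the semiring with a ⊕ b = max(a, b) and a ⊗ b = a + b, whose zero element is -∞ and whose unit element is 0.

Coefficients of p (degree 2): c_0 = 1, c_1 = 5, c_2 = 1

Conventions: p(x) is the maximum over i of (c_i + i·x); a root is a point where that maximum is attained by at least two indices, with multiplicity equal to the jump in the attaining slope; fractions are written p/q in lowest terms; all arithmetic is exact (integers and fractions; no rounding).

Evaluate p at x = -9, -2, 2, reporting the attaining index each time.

p(-9) = max(1+0·(-9)=1, 5+1·(-9)=-4, 1+2·(-9)=-17) = 1 (attained by i=0)
p(-2) = max(1+0·(-2)=1, 5+1·(-2)=3, 1+2·(-2)=-3) = 3 (attained by i=1)
p(2) = max(1+0·2=1, 5+1·2=7, 1+2·2=5) = 7 (attained by i=1)
Answer: p(-9) = 1; p(-2) = 3; p(2) = 7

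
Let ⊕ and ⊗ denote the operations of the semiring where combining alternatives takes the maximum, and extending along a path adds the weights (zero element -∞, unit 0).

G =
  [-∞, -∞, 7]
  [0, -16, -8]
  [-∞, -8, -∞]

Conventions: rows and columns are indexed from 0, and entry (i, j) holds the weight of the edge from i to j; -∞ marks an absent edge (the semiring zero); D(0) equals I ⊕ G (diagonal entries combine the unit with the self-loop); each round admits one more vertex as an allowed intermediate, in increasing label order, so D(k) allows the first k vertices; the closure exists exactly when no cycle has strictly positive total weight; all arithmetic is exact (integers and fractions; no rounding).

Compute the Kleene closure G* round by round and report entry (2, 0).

D(0):
  [0, -∞, 7]
  [0, 0, -8]
  [-∞, -8, 0]
D(1):
  [0, -∞, 7]
  [0, 0, 7]
  [-∞, -8, 0]
D(2):
  [0, -∞, 7]
  [0, 0, 7]
  [-8, -8, 0]
D(3):
  [0, -1, 7]
  [0, 0, 7]
  [-8, -8, 0]
Answer: G*[2][0] = -8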